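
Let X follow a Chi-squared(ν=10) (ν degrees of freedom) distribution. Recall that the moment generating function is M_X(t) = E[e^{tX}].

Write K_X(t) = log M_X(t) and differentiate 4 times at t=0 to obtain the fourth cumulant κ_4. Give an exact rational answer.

κ_4 = d^4K/dt^4 |_{t=0} = 480

M_X(t) = (1 - 2*t)^(-5)
K_X(t) = log M_X(t) = -5*log(1 - 2*t)
dK/dt = -10/(2*t - 1)
d^2K/dt^2 = 20/(4*t^2 - 4*t + 1)
d^3K/dt^3 = -80/(8*t^3 - 12*t^2 + 6*t - 1)
d^4K/dt^4 = 480/(16*t^4 - 32*t^3 + 24*t^2 - 8*t + 1)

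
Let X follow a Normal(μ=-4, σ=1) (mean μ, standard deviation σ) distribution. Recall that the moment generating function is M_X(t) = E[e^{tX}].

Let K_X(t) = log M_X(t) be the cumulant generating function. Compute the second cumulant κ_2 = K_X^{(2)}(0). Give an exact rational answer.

κ_2 = D^2[K](0) = 1

M_X(t) = e^(t^2/2 - 4*t)
K_X(t) = log M_X(t) = t^2/2 - 4*t
D^2[K](t) = 1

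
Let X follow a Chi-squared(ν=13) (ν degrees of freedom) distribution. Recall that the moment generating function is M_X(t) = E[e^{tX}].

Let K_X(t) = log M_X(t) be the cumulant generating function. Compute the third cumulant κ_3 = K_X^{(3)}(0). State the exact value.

κ_3 = D^3[K](0) = 104

M_X(t) = (1 - 2*t)^(-13/2)
K_X(t) = log M_X(t) = -13*log(1 - 2*t)/2
D^3[K](t) = -104/(8*t^3 - 12*t^2 + 6*t - 1)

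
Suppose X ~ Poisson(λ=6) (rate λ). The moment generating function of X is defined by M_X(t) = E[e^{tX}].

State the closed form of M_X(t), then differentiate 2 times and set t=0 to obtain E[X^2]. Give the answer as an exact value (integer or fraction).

M_X(t) = e^(6*e^(t) - 6)
M^(2)(t) = (36*e^(2*t)*e^(6*e^(t)) + 6*e^(t)*e^(6*e^(t)))*e^(-6)

E[X^2] = M^(2)(0) = 42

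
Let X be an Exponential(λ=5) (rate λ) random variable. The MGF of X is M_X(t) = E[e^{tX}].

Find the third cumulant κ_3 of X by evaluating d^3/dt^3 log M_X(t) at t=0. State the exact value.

M_X(t) = 5/(5 - t)
K_X(t) = log M_X(t) = -log(5 - t) + log(5)
K^(3)(t) = -2/(t^3 - 15*t^2 + 75*t - 125)

κ_3 = K^(3)(0) = 2/125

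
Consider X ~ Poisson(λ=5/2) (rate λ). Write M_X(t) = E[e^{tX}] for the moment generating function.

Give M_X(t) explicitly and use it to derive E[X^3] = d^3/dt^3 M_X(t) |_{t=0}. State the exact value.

M_X(t) = e^(5*e^(t)/2 - 5/2)
D^3[M](t) = (125*e^(3*t)*e^(5*e^(t)/2) + 150*e^(2*t)*e^(5*e^(t)/2) + 20*e^(t)*e^(5*e^(t)/2))*e^(-5/2)/8

E[X^3] = D^3[M](0) = 295/8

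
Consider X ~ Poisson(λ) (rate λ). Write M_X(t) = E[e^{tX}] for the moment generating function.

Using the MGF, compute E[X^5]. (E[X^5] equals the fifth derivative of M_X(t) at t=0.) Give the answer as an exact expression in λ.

M_X(t) = e^(λ*(e^(t) - 1))
D^5[M](t) = (λ^5*e^(5*t)*e^(λ*e^(t)) + 10*λ^4*e^(4*t)*e^(λ*e^(t)) + 25*λ^3*e^(3*t)*e^(λ*e^(t)) + 15*λ^2*e^(2*t)*e^(λ*e^(t)) + λ*e^(t)*e^(λ*e^(t)))*e^(-λ)

E[X^5] = D^5[M](0) = λ*(λ^4 + 10*λ^3 + 25*λ^2 + 15*λ + 1)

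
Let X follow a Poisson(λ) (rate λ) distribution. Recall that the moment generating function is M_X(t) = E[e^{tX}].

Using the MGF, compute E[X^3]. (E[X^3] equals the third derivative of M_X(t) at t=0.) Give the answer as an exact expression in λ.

E[X^3] = M^(3)(0) = λ*(λ^2 + 3*λ + 1)

M_X(t) = e^(λ*(e^(t) - 1))
M^(3)(t) = (λ^3*e^(3*t)*e^(λ*e^(t)) + 3*λ^2*e^(2*t)*e^(λ*e^(t)) + λ*e^(t)*e^(λ*e^(t)))*e^(-λ)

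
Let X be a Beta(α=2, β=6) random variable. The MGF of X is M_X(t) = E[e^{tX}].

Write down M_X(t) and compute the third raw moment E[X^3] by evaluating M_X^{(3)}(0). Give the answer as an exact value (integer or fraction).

M_X(t) = ₁F₁(2; 8; t)
D^3[M](t) = ₁F₁(5; 11; t)/30

E[X^3] = D^3[M](0) = 1/30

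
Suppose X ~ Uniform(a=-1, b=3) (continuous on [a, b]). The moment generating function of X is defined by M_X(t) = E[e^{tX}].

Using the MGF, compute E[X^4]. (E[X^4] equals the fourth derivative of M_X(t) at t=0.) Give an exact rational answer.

M_X(t) = (e^(3*t) - e^(-t))/(4*t)
M^(4)(t) = (81*t^4*e^(4*t) - t^4 - 108*t^3*e^(4*t) - 4*t^3 + 108*t^2*e^(4*t) - 12*t^2 - 72*t*e^(4*t) - 24*t + 24*e^(4*t) - 24)*e^(-t)/(4*t^5)

E[X^4] = M^(4)(0) = 61/5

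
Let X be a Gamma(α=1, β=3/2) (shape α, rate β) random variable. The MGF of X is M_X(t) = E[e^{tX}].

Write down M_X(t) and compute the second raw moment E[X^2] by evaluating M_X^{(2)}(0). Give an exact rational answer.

E[X^2] = M^(2)(0) = 8/9

M_X(t) = 3/(2*(3/2 - t))
M^(2)(t) = -24/(8*t^3 - 36*t^2 + 54*t - 27)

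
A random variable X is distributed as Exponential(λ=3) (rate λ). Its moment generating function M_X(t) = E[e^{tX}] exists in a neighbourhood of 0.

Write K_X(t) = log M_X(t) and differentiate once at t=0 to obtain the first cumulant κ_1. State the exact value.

κ_1 = D[K](0) = 1/3

M_X(t) = 3/(3 - t)
K_X(t) = log M_X(t) = -log(3 - t) + log(3)
D[K](t) = -1/(t - 3)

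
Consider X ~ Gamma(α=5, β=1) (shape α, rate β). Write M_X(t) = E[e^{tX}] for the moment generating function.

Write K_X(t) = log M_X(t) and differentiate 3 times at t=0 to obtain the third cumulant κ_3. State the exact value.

κ_3 = D^3[K](0) = 10

M_X(t) = (1 - t)^(-5)
K_X(t) = log M_X(t) = -5*log(1 - t)
D^3[K](t) = -10/(t^3 - 3*t^2 + 3*t - 1)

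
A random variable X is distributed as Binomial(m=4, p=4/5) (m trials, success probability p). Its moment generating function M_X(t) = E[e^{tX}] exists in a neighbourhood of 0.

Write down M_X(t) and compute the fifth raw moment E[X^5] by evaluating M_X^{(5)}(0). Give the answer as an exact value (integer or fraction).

E[X^5] = d^5M/dt^5 |_{t=0} = 65488/125

M_X(t) = (4*e^(t)/5 + 1/5)^4
dM/dt = 1024*e^(4*t)/625 + 768*e^(3*t)/625 + 192*e^(2*t)/625 + 16*e^(t)/625
d^2M/dt^2 = 4096*e^(4*t)/625 + 2304*e^(3*t)/625 + 384*e^(2*t)/625 + 16*e^(t)/625
d^3M/dt^3 = 16384*e^(4*t)/625 + 6912*e^(3*t)/625 + 768*e^(2*t)/625 + 16*e^(t)/625
d^4M/dt^4 = 65536*e^(4*t)/625 + 20736*e^(3*t)/625 + 1536*e^(2*t)/625 + 16*e^(t)/625
d^5M/dt^5 = 262144*e^(4*t)/625 + 62208*e^(3*t)/625 + 3072*e^(2*t)/625 + 16*e^(t)/625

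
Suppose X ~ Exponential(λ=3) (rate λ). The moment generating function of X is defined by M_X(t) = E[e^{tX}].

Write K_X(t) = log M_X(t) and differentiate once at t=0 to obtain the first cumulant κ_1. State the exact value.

κ_1 = K′(0) = 1/3

M_X(t) = 3/(3 - t)
K_X(t) = log M_X(t) = -log(3 - t) + log(3)
K′(t) = -1/(t - 3)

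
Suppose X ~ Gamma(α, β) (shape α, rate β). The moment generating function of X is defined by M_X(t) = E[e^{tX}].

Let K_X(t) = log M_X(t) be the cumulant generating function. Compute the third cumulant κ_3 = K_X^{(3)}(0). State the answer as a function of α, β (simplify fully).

κ_3 = D^3[K](0) = 2*α/β^3

M_X(t) = (β/(β - t))^α
K_X(t) = log M_X(t) = α*(log(β) - log(β - t))
D^3[K](t) = -2*α/(-β^3 + 3*β^2*t - 3*β*t^2 + t^3)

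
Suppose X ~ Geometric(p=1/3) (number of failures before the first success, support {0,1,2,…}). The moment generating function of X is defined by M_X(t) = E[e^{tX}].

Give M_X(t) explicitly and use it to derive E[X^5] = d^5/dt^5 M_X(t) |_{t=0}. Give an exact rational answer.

E[X^5] = M^(5)(0) = 9002

M_X(t) = 1/(3*(1 - 2*e^(t)/3))
M^(5)(t) = (32*e^(5*t) + 1248*e^(4*t) + 4752*e^(3*t) + 2808*e^(2*t) + 162*e^(t))/(64*e^(6*t) - 576*e^(5*t) + 2160*e^(4*t) - 4320*e^(3*t) + 4860*e^(2*t) - 2916*e^(t) + 729)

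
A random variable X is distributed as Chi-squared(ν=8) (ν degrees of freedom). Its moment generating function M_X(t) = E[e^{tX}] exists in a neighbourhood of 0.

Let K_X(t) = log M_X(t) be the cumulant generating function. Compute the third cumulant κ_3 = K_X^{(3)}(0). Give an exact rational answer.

M_X(t) = (1 - 2*t)^(-4)
K_X(t) = log M_X(t) = -4*log(1 - 2*t)
dK/dt = -8/(2*t - 1)
d^2K/dt^2 = 16/(4*t^2 - 4*t + 1)
d^3K/dt^3 = -64/(8*t^3 - 12*t^2 + 6*t - 1)

κ_3 = d^3K/dt^3 |_{t=0} = 64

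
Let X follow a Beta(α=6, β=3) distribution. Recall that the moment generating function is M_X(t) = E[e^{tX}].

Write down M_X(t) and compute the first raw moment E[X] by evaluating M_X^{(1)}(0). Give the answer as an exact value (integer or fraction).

E[X] = M^(1)(0) = 2/3

M_X(t) = ₁F₁(6; 9; t)
M^(1)(t) = 2*₁F₁(7; 10; t)/3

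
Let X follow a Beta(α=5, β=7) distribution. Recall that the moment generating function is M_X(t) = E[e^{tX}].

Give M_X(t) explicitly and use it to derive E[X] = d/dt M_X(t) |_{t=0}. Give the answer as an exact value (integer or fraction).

E[X] = M′(0) = 5/12

M_X(t) = ₁F₁(5; 12; t)
M′(t) = 5*₁F₁(6; 13; t)/12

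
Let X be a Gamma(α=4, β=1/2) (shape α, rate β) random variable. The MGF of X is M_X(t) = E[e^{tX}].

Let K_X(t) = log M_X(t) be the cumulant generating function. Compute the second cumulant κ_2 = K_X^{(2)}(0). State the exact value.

M_X(t) = 1/(16*(1/2 - t)^4)
K_X(t) = log M_X(t) = -4*log(1/2 - t) - 4*log(2)
D^2[K](t) = 16/(4*t^2 - 4*t + 1)

κ_2 = D^2[K](0) = 16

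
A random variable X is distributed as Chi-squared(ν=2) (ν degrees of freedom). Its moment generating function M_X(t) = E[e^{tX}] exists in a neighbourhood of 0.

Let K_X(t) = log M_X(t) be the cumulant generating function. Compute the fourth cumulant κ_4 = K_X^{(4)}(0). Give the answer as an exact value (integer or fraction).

κ_4 = D^4[K](0) = 96

M_X(t) = 1/(1 - 2*t)
K_X(t) = log M_X(t) = -log(1 - 2*t)
D^4[K](t) = 96/(16*t^4 - 32*t^3 + 24*t^2 - 8*t + 1)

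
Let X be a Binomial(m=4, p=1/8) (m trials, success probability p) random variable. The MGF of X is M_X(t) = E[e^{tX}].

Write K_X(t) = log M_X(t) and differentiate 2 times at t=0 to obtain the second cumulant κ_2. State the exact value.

M_X(t) = (e^(t)/8 + 7/8)^4
K_X(t) = log M_X(t) = 4*log(e^(t)/8 + 7/8)
K′(t) = 4*e^(t)/(e^(t) + 7)
K′′(t) = 28*e^(t)/(e^(2*t) + 14*e^(t) + 49)

κ_2 = K′′(0) = 7/16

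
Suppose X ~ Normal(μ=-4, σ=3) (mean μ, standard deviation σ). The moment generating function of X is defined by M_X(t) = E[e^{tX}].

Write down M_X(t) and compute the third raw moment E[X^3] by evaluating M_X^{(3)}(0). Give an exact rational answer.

E[X^3] = D^3[M](0) = -172

M_X(t) = e^(9*t^2/2 - 4*t)
D^3[M](t) = (729*t^3*e^(9*t^2/2) - 972*t^2*e^(9*t^2/2) + 675*t*e^(9*t^2/2) - 172*e^(9*t^2/2))*e^(-4*t)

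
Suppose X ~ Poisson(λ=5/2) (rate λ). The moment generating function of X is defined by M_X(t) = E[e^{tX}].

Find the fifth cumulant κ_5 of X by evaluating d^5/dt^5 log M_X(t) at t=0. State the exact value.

κ_5 = K′′′′′(0) = 5/2

M_X(t) = e^(5*e^(t)/2 - 5/2)
K_X(t) = log M_X(t) = 5*e^(t)/2 - 5/2
K′(t) = 5*e^(t)/2
K′′(t) = 5*e^(t)/2
K′′′(t) = 5*e^(t)/2
K′′′′(t) = 5*e^(t)/2
K′′′′′(t) = 5*e^(t)/2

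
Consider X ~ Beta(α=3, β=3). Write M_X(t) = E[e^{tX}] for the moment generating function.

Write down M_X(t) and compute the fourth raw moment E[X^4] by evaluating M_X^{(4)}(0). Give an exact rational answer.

E[X^4] = M′′′′(0) = 5/42

M_X(t) = ₁F₁(3; 6; t)
M′(t) = ₁F₁(4; 7; t)/2
M′′(t) = 2*₁F₁(5; 8; t)/7
M′′′(t) = 5*₁F₁(6; 9; t)/28
M′′′′(t) = 5*₁F₁(7; 10; t)/42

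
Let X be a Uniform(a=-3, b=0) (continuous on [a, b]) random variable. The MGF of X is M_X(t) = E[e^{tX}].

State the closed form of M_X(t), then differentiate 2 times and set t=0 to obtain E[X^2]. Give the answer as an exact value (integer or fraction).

M_X(t) = (1 - e^(-3*t))/(3*t)
dM/dt = (3*t - e^(3*t) + 1)*e^(-3*t)/(3*t^2)
d^2M/dt^2 = (-9*t^2 - 6*t + 2*e^(3*t) - 2)*e^(-3*t)/(3*t^3)

E[X^2] = d^2M/dt^2 |_{t=0} = 3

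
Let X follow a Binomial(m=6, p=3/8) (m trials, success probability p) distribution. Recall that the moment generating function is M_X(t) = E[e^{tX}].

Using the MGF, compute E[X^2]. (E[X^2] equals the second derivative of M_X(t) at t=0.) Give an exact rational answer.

M_X(t) = (3*e^(t)/8 + 5/8)^6
dM/dt = 2187*e^(6*t)/131072 + 18225*e^(5*t)/131072 + 30375*e^(4*t)/65536 + 50625*e^(3*t)/65536 + 84375*e^(2*t)/131072 + 28125*e^(t)/131072
d^2M/dt^2 = 6561*e^(6*t)/65536 + 91125*e^(5*t)/131072 + 30375*e^(4*t)/16384 + 151875*e^(3*t)/65536 + 84375*e^(2*t)/65536 + 28125*e^(t)/131072

E[X^2] = d^2M/dt^2 |_{t=0} = 207/32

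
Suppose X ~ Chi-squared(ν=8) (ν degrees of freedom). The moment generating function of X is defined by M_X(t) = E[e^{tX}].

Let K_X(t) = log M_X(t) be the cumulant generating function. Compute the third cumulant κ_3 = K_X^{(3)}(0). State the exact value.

M_X(t) = (1 - 2*t)^(-4)
K_X(t) = log M_X(t) = -4*log(1 - 2*t)
dK/dt = -8/(2*t - 1)
d^2K/dt^2 = 16/(4*t^2 - 4*t + 1)
d^3K/dt^3 = -64/(8*t^3 - 12*t^2 + 6*t - 1)

κ_3 = d^3K/dt^3 |_{t=0} = 64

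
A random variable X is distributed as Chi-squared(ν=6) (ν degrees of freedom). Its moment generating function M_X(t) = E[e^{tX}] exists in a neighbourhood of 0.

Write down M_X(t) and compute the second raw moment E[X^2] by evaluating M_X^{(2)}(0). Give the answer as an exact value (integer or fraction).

M_X(t) = (1 - 2*t)^(-3)
dM/dt = 6/(16*t^4 - 32*t^3 + 24*t^2 - 8*t + 1)
d^2M/dt^2 = -48/(32*t^5 - 80*t^4 + 80*t^3 - 40*t^2 + 10*t - 1)

E[X^2] = d^2M/dt^2 |_{t=0} = 48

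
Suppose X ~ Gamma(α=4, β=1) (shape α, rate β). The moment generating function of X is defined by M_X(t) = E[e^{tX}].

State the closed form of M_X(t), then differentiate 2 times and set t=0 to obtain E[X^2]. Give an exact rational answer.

E[X^2] = d^2M/dt^2 |_{t=0} = 20

M_X(t) = (1 - t)^(-4)
dM/dt = -4/(t^5 - 5*t^4 + 10*t^3 - 10*t^2 + 5*t - 1)
d^2M/dt^2 = 20/(t^6 - 6*t^5 + 15*t^4 - 20*t^3 + 15*t^2 - 6*t + 1)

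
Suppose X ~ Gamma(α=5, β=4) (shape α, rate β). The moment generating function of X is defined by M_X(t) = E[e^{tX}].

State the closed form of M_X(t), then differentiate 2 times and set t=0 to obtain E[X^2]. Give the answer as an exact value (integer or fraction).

M_X(t) = 1024/(4 - t)^5
dM/dt = 5120/(t^6 - 24*t^5 + 240*t^4 - 1280*t^3 + 3840*t^2 - 6144*t + 4096)
d^2M/dt^2 = -30720/(t^7 - 28*t^6 + 336*t^5 - 2240*t^4 + 8960*t^3 - 21504*t^2 + 28672*t - 16384)

E[X^2] = d^2M/dt^2 |_{t=0} = 15/8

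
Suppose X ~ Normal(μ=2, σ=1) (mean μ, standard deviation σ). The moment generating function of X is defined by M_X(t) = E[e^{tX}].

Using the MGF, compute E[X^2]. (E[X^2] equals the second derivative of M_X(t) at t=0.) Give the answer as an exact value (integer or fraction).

E[X^2] = M′′(0) = 5

M_X(t) = e^(t^2/2 + 2*t)
M′(t) = t*e^(2*t)*e^(t^2/2) + 2*e^(2*t)*e^(t^2/2)
M′′(t) = t^2*e^(2*t)*e^(t^2/2) + 4*t*e^(2*t)*e^(t^2/2) + 5*e^(2*t)*e^(t^2/2)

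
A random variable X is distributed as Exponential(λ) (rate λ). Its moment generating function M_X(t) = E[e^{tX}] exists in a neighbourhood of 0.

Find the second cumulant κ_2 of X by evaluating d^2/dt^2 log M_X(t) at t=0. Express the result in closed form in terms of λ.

M_X(t) = λ/(λ - t)
K_X(t) = log M_X(t) = log(λ) - log(λ - t)
dK/dt = -1/(-λ + t)
d^2K/dt^2 = 1/(λ^2 - 2*λ*t + t^2)

κ_2 = d^2K/dt^2 |_{t=0} = λ^(-2)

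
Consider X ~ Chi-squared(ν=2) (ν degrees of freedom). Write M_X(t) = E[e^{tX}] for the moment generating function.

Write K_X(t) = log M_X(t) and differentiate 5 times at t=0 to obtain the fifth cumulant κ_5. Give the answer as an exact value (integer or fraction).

κ_5 = K^(5)(0) = 768

M_X(t) = 1/(1 - 2*t)
K_X(t) = log M_X(t) = -log(1 - 2*t)
K^(5)(t) = -768/(32*t^5 - 80*t^4 + 80*t^3 - 40*t^2 + 10*t - 1)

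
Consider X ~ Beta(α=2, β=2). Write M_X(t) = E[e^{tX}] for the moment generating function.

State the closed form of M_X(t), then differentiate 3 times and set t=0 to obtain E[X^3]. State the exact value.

E[X^3] = M^(3)(0) = 1/5

M_X(t) = ₁F₁(2; 4; t)
M^(3)(t) = ₁F₁(5; 7; t)/5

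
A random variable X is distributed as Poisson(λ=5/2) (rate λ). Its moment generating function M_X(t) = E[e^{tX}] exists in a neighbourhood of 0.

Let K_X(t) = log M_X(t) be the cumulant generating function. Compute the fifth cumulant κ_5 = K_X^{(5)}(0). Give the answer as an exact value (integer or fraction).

κ_5 = K′′′′′(0) = 5/2

M_X(t) = e^(5*e^(t)/2 - 5/2)
K_X(t) = log M_X(t) = 5*e^(t)/2 - 5/2
K′(t) = 5*e^(t)/2
K′′(t) = 5*e^(t)/2
K′′′(t) = 5*e^(t)/2
K′′′′(t) = 5*e^(t)/2
K′′′′′(t) = 5*e^(t)/2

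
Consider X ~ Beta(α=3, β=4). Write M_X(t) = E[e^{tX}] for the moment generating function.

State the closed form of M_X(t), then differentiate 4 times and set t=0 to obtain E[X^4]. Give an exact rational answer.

M_X(t) = ₁F₁(3; 7; t)
M′(t) = 3*₁F₁(4; 8; t)/7
M′′(t) = 3*₁F₁(5; 9; t)/14
M′′′(t) = 5*₁F₁(6; 10; t)/42
M′′′′(t) = ₁F₁(7; 11; t)/14

E[X^4] = M′′′′(0) = 1/14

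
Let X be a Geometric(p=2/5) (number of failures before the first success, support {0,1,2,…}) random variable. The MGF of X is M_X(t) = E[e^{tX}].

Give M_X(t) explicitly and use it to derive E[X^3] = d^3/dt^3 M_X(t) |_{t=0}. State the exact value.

M_X(t) = 2/(5*(1 - 3*e^(t)/5))
M′(t) = 6*e^(t)/(9*e^(2*t) - 30*e^(t) + 25)
M′′(t) = (-18*e^(2*t) - 30*e^(t))/(27*e^(3*t) - 135*e^(2*t) + 225*e^(t) - 125)
M′′′(t) = (54*e^(3*t) + 360*e^(2*t) + 150*e^(t))/(81*e^(4*t) - 540*e^(3*t) + 1350*e^(2*t) - 1500*e^(t) + 625)

E[X^3] = M′′′(0) = 141/4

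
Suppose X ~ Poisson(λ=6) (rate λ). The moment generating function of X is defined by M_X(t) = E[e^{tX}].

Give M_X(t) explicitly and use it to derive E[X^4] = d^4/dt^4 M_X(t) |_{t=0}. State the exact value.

E[X^4] = D^4[M](0) = 2850

M_X(t) = e^(6*e^(t) - 6)
D^4[M](t) = (1296*e^(4*t)*e^(6*e^(t)) + 1296*e^(3*t)*e^(6*e^(t)) + 252*e^(2*t)*e^(6*e^(t)) + 6*e^(t)*e^(6*e^(t)))*e^(-6)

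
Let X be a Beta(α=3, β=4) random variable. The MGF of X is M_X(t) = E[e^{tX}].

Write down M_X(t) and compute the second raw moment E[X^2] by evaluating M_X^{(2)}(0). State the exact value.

M_X(t) = ₁F₁(3; 7; t)
M^(2)(t) = 3*₁F₁(5; 9; t)/14

E[X^2] = M^(2)(0) = 3/14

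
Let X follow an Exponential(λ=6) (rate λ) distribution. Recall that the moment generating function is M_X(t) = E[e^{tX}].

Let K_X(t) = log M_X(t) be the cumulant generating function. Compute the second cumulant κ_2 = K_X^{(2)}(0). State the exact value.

κ_2 = d^2K/dt^2 |_{t=0} = 1/36

M_X(t) = 6/(6 - t)
K_X(t) = log M_X(t) = -log(6 - t) + log(6)
dK/dt = -1/(t - 6)
d^2K/dt^2 = 1/(t^2 - 12*t + 36)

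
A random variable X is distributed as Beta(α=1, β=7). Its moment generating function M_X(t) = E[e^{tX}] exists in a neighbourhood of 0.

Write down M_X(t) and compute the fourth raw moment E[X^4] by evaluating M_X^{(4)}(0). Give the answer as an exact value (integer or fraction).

M_X(t) = ₁F₁(1; 8; t)
M^(4)(t) = ₁F₁(5; 12; t)/330

E[X^4] = M^(4)(0) = 1/330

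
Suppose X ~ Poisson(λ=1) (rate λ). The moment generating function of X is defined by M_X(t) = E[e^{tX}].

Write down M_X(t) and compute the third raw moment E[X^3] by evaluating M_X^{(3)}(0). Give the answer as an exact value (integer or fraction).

M_X(t) = e^(e^(t) - 1)
M^(3)(t) = (e^(3*t)*e^(e^(t)) + 3*e^(2*t)*e^(e^(t)) + e^(t)*e^(e^(t)))*e^(-1)

E[X^3] = M^(3)(0) = 5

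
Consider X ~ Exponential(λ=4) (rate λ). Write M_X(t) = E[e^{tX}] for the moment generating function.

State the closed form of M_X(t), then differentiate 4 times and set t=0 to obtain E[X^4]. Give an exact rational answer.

M_X(t) = 4/(4 - t)
dM/dt = 4/(t^2 - 8*t + 16)
d^2M/dt^2 = -8/(t^3 - 12*t^2 + 48*t - 64)
d^3M/dt^3 = 24/(t^4 - 16*t^3 + 96*t^2 - 256*t + 256)
d^4M/dt^4 = -96/(t^5 - 20*t^4 + 160*t^3 - 640*t^2 + 1280*t - 1024)

E[X^4] = d^4M/dt^4 |_{t=0} = 3/32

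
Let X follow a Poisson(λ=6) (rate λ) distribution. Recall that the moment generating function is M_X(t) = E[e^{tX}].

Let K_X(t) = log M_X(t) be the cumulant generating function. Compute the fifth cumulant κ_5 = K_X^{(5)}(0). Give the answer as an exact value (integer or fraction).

κ_5 = D^5[K](0) = 6

M_X(t) = e^(6*e^(t) - 6)
K_X(t) = log M_X(t) = 6*e^(t) - 6
D^5[K](t) = 6*e^(t)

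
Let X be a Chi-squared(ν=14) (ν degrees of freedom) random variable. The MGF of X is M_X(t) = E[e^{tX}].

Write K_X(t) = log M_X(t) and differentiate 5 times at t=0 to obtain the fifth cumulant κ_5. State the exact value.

κ_5 = d^5K/dt^5 |_{t=0} = 5376

M_X(t) = (1 - 2*t)^(-7)
K_X(t) = log M_X(t) = -7*log(1 - 2*t)
dK/dt = -14/(2*t - 1)
d^2K/dt^2 = 28/(4*t^2 - 4*t + 1)
d^3K/dt^3 = -112/(8*t^3 - 12*t^2 + 6*t - 1)
d^4K/dt^4 = 672/(16*t^4 - 32*t^3 + 24*t^2 - 8*t + 1)
d^5K/dt^5 = -5376/(32*t^5 - 80*t^4 + 80*t^3 - 40*t^2 + 10*t - 1)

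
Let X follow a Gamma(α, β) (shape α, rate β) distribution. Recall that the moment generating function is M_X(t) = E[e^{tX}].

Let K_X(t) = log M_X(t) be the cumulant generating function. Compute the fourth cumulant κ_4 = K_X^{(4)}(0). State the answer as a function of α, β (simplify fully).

κ_4 = d^4K/dt^4 |_{t=0} = 6*α/β^4

M_X(t) = (β/(β - t))^α
K_X(t) = log M_X(t) = α*(log(β) - log(β - t))
dK/dt = -α/(-β + t)
d^2K/dt^2 = α/(β^2 - 2*β*t + t^2)
d^3K/dt^3 = -2*α/(-β^3 + 3*β^2*t - 3*β*t^2 + t^3)
d^4K/dt^4 = 6*α/(β^4 - 4*β^3*t + 6*β^2*t^2 - 4*β*t^3 + t^4)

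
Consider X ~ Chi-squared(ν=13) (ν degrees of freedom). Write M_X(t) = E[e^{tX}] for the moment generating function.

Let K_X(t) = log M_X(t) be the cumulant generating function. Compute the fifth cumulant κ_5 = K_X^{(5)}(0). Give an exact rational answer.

M_X(t) = (1 - 2*t)^(-13/2)
K_X(t) = log M_X(t) = -13*log(1 - 2*t)/2
dK/dt = -13/(2*t - 1)
d^2K/dt^2 = 26/(4*t^2 - 4*t + 1)
d^3K/dt^3 = -104/(8*t^3 - 12*t^2 + 6*t - 1)
d^4K/dt^4 = 624/(16*t^4 - 32*t^3 + 24*t^2 - 8*t + 1)
d^5K/dt^5 = -4992/(32*t^5 - 80*t^4 + 80*t^3 - 40*t^2 + 10*t - 1)

κ_5 = d^5K/dt^5 |_{t=0} = 4992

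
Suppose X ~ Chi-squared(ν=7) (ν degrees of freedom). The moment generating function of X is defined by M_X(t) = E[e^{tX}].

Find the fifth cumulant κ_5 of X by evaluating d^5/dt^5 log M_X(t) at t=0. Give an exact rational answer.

κ_5 = D^5[K](0) = 2688

M_X(t) = (1 - 2*t)^(-7/2)
K_X(t) = log M_X(t) = -7*log(1 - 2*t)/2
D^5[K](t) = -2688/(32*t^5 - 80*t^4 + 80*t^3 - 40*t^2 + 10*t - 1)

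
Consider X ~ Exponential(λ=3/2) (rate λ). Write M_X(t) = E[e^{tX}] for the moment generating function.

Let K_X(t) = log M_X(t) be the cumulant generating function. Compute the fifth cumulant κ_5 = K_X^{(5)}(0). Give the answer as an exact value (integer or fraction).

M_X(t) = 3/(2*(3/2 - t))
K_X(t) = log M_X(t) = -log(3/2 - t) - log(2) + log(3)
K′(t) = -2/(2*t - 3)
K′′(t) = 4/(4*t^2 - 12*t + 9)
K′′′(t) = -16/(8*t^3 - 36*t^2 + 54*t - 27)
K′′′′(t) = 96/(16*t^4 - 96*t^3 + 216*t^2 - 216*t + 81)
K′′′′′(t) = -768/(32*t^5 - 240*t^4 + 720*t^3 - 1080*t^2 + 810*t - 243)

κ_5 = K′′′′′(0) = 256/81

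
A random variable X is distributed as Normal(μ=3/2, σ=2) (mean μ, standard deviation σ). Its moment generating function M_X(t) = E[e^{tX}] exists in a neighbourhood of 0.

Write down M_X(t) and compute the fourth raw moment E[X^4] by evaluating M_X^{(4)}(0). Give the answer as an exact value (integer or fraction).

M_X(t) = e^(2*t^2 + 3*t/2)
M^(4)(t) = 256*t^4*e^(3*t/2)*e^(2*t^2) + 384*t^3*e^(3*t/2)*e^(2*t^2) + 600*t^2*e^(3*t/2)*e^(2*t^2) + 342*t*e^(3*t/2)*e^(2*t^2) + 1713*e^(3*t/2)*e^(2*t^2)/16

E[X^4] = M^(4)(0) = 1713/16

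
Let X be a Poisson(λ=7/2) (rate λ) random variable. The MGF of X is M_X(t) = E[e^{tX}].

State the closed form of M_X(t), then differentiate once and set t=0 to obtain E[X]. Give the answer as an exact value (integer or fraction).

E[X] = M^(1)(0) = 7/2

M_X(t) = e^(7*e^(t)/2 - 7/2)
M^(1)(t) = 7*e^(-7/2)*e^(t)*e^(7*e^(t)/2)/2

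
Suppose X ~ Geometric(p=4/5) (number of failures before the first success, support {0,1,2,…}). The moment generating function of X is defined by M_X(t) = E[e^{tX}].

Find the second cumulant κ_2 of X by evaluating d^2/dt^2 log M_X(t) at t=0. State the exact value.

κ_2 = K^(2)(0) = 5/16

M_X(t) = 4/(5*(1 - e^(t)/5))
K_X(t) = log M_X(t) = -log(1 - e^(t)/5) - log(5) + 2*log(2)
K^(2)(t) = 5*e^(t)/(e^(2*t) - 10*e^(t) + 25)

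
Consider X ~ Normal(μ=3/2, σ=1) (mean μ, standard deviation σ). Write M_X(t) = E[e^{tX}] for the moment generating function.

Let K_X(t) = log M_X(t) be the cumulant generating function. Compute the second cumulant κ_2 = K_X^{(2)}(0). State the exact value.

κ_2 = D^2[K](0) = 1

M_X(t) = e^(t^2/2 + 3*t/2)
K_X(t) = log M_X(t) = t^2/2 + 3*t/2
D^2[K](t) = 1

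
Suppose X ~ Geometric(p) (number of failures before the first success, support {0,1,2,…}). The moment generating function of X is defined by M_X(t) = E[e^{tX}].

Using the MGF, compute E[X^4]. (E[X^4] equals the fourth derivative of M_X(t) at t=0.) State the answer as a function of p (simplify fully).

M_X(t) = p/(-(1 - p)*e^(t) + 1)
M′(t) = (-p^2*e^(t) + p*e^(t))/(p^2*e^(2*t) - 2*p*e^(2*t) + 2*p*e^(t) + e^(2*t) - 2*e^(t) + 1)

E[X^4] = M′′′′(0) = 1 - 15/p + 50/p^2 - 60/p^3 + 24/p^4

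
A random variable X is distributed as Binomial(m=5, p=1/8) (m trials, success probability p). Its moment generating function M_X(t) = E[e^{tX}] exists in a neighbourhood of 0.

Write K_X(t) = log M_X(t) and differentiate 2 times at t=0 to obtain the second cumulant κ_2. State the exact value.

κ_2 = D^2[K](0) = 35/64

M_X(t) = (e^(t)/8 + 7/8)^5
K_X(t) = log M_X(t) = 5*log(e^(t)/8 + 7/8)
D^2[K](t) = 35*e^(t)/(e^(2*t) + 14*e^(t) + 49)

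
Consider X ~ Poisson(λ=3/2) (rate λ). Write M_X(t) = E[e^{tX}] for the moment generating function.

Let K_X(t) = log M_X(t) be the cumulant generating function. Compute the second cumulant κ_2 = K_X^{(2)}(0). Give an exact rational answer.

M_X(t) = e^(3*e^(t)/2 - 3/2)
K_X(t) = log M_X(t) = 3*e^(t)/2 - 3/2
dK/dt = 3*e^(t)/2
d^2K/dt^2 = 3*e^(t)/2

κ_2 = d^2K/dt^2 |_{t=0} = 3/2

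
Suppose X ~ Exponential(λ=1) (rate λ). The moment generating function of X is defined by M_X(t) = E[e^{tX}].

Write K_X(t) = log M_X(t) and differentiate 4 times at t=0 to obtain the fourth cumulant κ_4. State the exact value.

κ_4 = D^4[K](0) = 6

M_X(t) = 1/(1 - t)
K_X(t) = log M_X(t) = -log(1 - t)
D^4[K](t) = 6/(t^4 - 4*t^3 + 6*t^2 - 4*t + 1)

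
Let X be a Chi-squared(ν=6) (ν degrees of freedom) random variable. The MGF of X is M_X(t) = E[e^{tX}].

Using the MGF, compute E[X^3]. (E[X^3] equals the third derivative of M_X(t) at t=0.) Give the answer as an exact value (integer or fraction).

M_X(t) = (1 - 2*t)^(-3)
dM/dt = 6/(16*t^4 - 32*t^3 + 24*t^2 - 8*t + 1)
d^2M/dt^2 = -48/(32*t^5 - 80*t^4 + 80*t^3 - 40*t^2 + 10*t - 1)
d^3M/dt^3 = 480/(64*t^6 - 192*t^5 + 240*t^4 - 160*t^3 + 60*t^2 - 12*t + 1)

E[X^3] = d^3M/dt^3 |_{t=0} = 480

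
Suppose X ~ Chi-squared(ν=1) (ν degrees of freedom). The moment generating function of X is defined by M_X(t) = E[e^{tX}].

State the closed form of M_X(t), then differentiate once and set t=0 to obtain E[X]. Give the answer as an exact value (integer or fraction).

M_X(t) = 1/√(1 - 2*t)
M^(1)(t) = -1/(2*t*√(1 - 2*t) - √(1 - 2*t))

E[X] = M^(1)(0) = 1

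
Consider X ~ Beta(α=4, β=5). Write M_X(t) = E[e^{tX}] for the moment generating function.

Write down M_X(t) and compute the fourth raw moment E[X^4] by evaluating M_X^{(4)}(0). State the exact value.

M_X(t) = ₁F₁(4; 9; t)
dM/dt = 4*₁F₁(5; 10; t)/9
d^2M/dt^2 = 2*₁F₁(6; 11; t)/9
d^3M/dt^3 = 4*₁F₁(7; 12; t)/33
d^4M/dt^4 = 7*₁F₁(8; 13; t)/99

E[X^4] = d^4M/dt^4 |_{t=0} = 7/99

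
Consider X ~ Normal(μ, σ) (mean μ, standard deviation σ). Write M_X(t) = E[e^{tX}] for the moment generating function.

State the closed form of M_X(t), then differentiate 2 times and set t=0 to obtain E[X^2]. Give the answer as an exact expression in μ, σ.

M_X(t) = e^(μ*t + σ^2*t^2/2)
M′(t) = μ*e^(μ*t)*e^(σ^2*t^2/2) + σ^2*t*e^(μ*t)*e^(σ^2*t^2/2)
M′′(t) = μ^2*e^(μ*t)*e^(σ^2*t^2/2) + 2*μ*σ^2*t*e^(μ*t)*e^(σ^2*t^2/2) + σ^4*t^2*e^(μ*t)*e^(σ^2*t^2/2) + σ^2*e^(μ*t)*e^(σ^2*t^2/2)

E[X^2] = M′′(0) = μ^2 + σ^2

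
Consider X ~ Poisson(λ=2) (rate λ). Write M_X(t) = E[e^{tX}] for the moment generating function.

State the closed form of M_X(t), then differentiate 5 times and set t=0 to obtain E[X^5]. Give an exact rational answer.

E[X^5] = M′′′′′(0) = 454

M_X(t) = e^(2*e^(t) - 2)
M′(t) = 2*e^(-2)*e^(t)*e^(2*e^(t))
M′′(t) = (4*e^(2*t)*e^(2*e^(t)) + 2*e^(t)*e^(2*e^(t)))*e^(-2)
M′′′(t) = (8*e^(3*t)*e^(2*e^(t)) + 12*e^(2*t)*e^(2*e^(t)) + 2*e^(t)*e^(2*e^(t)))*e^(-2)
M′′′′(t) = (16*e^(4*t)*e^(2*e^(t)) + 48*e^(3*t)*e^(2*e^(t)) + 28*e^(2*t)*e^(2*e^(t)) + 2*e^(t)*e^(2*e^(t)))*e^(-2)
M′′′′′(t) = (32*e^(5*t)*e^(2*e^(t)) + 160*e^(4*t)*e^(2*e^(t)) + 200*e^(3*t)*e^(2*e^(t)) + 60*e^(2*t)*e^(2*e^(t)) + 2*e^(t)*e^(2*e^(t)))*e^(-2)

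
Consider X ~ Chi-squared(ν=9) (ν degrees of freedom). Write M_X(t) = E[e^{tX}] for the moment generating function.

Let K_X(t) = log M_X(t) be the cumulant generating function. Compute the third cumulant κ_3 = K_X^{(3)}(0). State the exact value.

M_X(t) = (1 - 2*t)^(-9/2)
K_X(t) = log M_X(t) = -9*log(1 - 2*t)/2
D^3[K](t) = -72/(8*t^3 - 12*t^2 + 6*t - 1)

κ_3 = D^3[K](0) = 72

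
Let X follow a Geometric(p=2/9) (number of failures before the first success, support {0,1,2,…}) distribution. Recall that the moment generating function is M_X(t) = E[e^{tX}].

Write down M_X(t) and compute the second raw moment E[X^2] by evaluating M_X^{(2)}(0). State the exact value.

E[X^2] = M′′(0) = 28

M_X(t) = 2/(9*(1 - 7*e^(t)/9))
M′(t) = 14*e^(t)/(49*e^(2*t) - 126*e^(t) + 81)
M′′(t) = (-98*e^(2*t) - 126*e^(t))/(343*e^(3*t) - 1323*e^(2*t) + 1701*e^(t) - 729)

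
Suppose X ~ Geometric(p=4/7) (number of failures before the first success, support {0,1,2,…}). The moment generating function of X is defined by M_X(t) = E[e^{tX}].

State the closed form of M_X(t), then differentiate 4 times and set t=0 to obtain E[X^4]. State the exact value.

M_X(t) = 4/(7*(1 - 3*e^(t)/7))
M′(t) = 12*e^(t)/(9*e^(2*t) - 42*e^(t) + 49)
M′′(t) = (-36*e^(2*t) - 84*e^(t))/(27*e^(3*t) - 189*e^(2*t) + 441*e^(t) - 343)
M′′′(t) = (108*e^(3*t) + 1008*e^(2*t) + 588*e^(t))/(81*e^(4*t) - 756*e^(3*t) + 2646*e^(2*t) - 4116*e^(t) + 2401)
M′′′′(t) = (-324*e^(4*t) - 8316*e^(3*t) - 19404*e^(2*t) - 4116*e^(t))/(243*e^(5*t) - 2835*e^(4*t) + 13230*e^(3*t) - 30870*e^(2*t) + 36015*e^(t) - 16807)

E[X^4] = M′′′′(0) = 1005/32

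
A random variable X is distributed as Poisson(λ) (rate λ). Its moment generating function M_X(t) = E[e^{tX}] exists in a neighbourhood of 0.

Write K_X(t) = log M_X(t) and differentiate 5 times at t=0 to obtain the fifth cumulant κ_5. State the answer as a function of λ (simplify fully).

κ_5 = K′′′′′(0) = λ

M_X(t) = e^(λ*(e^(t) - 1))
K_X(t) = log M_X(t) = λ*(e^(t) - 1)
K′(t) = λ*e^(t)
K′′(t) = λ*e^(t)
K′′′(t) = λ*e^(t)
K′′′′(t) = λ*e^(t)
K′′′′′(t) = λ*e^(t)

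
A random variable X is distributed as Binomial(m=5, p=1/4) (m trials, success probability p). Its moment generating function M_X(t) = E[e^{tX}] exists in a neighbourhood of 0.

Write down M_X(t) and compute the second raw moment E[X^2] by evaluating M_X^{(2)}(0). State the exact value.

M_X(t) = (e^(t)/4 + 3/4)^5
D^2[M](t) = 25*e^(5*t)/1024 + 15*e^(4*t)/64 + 405*e^(3*t)/512 + 135*e^(2*t)/128 + 405*e^(t)/1024

E[X^2] = D^2[M](0) = 5/2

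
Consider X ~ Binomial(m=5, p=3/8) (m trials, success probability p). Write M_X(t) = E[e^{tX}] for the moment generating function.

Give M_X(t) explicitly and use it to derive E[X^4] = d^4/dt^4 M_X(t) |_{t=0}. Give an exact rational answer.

E[X^4] = d^4M/dt^4 |_{t=0} = 21975/512

M_X(t) = (3*e^(t)/8 + 5/8)^5
dM/dt = 1215*e^(5*t)/32768 + 2025*e^(4*t)/8192 + 10125*e^(3*t)/16384 + 5625*e^(2*t)/8192 + 9375*e^(t)/32768
d^2M/dt^2 = 6075*e^(5*t)/32768 + 2025*e^(4*t)/2048 + 30375*e^(3*t)/16384 + 5625*e^(2*t)/4096 + 9375*e^(t)/32768
d^3M/dt^3 = 30375*e^(5*t)/32768 + 2025*e^(4*t)/512 + 91125*e^(3*t)/16384 + 5625*e^(2*t)/2048 + 9375*e^(t)/32768
d^4M/dt^4 = 151875*e^(5*t)/32768 + 2025*e^(4*t)/128 + 273375*e^(3*t)/16384 + 5625*e^(2*t)/1024 + 9375*e^(t)/32768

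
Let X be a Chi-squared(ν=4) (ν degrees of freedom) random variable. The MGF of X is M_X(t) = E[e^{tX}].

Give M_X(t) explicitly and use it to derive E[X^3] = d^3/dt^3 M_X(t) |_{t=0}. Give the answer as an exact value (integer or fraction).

M_X(t) = (1 - 2*t)^(-2)
D^3[M](t) = -192/(32*t^5 - 80*t^4 + 80*t^3 - 40*t^2 + 10*t - 1)

E[X^3] = D^3[M](0) = 192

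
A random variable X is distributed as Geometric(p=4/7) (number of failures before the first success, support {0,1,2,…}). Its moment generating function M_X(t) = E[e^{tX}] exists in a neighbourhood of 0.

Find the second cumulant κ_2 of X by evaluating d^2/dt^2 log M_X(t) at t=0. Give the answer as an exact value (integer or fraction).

M_X(t) = 4/(7*(1 - 3*e^(t)/7))
K_X(t) = log M_X(t) = -log(1 - 3*e^(t)/7) - log(7) + 2*log(2)
K^(2)(t) = 21*e^(t)/(9*e^(2*t) - 42*e^(t) + 49)

κ_2 = K^(2)(0) = 21/16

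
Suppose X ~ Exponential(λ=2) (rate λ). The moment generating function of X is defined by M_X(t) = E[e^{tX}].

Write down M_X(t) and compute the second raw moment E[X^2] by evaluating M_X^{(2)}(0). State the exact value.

M_X(t) = 2/(2 - t)
dM/dt = 2/(t^2 - 4*t + 4)
d^2M/dt^2 = -4/(t^3 - 6*t^2 + 12*t - 8)

E[X^2] = d^2M/dt^2 |_{t=0} = 1/2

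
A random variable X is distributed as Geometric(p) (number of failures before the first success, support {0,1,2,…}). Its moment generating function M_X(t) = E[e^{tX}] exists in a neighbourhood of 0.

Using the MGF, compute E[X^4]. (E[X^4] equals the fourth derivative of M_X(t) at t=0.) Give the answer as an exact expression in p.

M_X(t) = p/(-(1 - p)*e^(t) + 1)

E[X^4] = M^(4)(0) = 1 - 15/p + 50/p^2 - 60/p^3 + 24/p^4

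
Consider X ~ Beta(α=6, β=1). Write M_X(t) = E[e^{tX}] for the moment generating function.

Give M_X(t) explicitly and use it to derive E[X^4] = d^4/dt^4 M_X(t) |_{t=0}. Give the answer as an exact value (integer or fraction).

E[X^4] = D^4[M](0) = 3/5

M_X(t) = ₁F₁(6; 7; t)
D^4[M](t) = 3*₁F₁(10; 11; t)/5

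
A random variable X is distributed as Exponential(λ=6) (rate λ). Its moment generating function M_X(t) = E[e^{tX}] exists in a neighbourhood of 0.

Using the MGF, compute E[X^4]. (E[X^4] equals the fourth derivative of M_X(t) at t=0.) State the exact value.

E[X^4] = M^(4)(0) = 1/54

M_X(t) = 6/(6 - t)
M^(4)(t) = -144/(t^5 - 30*t^4 + 360*t^3 - 2160*t^2 + 6480*t - 7776)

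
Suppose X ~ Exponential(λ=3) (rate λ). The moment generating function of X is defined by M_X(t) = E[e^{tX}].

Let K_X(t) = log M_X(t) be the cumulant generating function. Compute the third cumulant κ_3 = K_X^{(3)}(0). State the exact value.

κ_3 = K′′′(0) = 2/27

M_X(t) = 3/(3 - t)
K_X(t) = log M_X(t) = -log(3 - t) + log(3)
K′(t) = -1/(t - 3)
K′′(t) = 1/(t^2 - 6*t + 9)
K′′′(t) = -2/(t^3 - 9*t^2 + 27*t - 27)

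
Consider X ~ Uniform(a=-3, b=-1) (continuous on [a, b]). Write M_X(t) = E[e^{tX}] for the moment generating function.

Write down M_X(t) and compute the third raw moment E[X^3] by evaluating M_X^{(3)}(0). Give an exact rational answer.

M_X(t) = (e^(-t) - e^(-3*t))/(2*t)
M′(t) = (-t*e^(2*t) + 3*t - e^(2*t) + 1)*e^(-3*t)/(2*t^2)
M′′(t) = (t^2*e^(2*t) - 9*t^2 + 2*t*e^(2*t) - 6*t + 2*e^(2*t) - 2)*e^(-3*t)/(2*t^3)
M′′′(t) = (-t^3*e^(2*t) + 27*t^3 - 3*t^2*e^(2*t) + 27*t^2 - 6*t*e^(2*t) + 18*t - 6*e^(2*t) + 6)*e^(-3*t)/(2*t^4)

E[X^3] = M′′′(0) = -10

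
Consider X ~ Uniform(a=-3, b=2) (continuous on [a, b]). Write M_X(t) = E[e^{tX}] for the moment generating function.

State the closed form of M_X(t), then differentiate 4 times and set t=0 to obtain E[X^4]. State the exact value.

E[X^4] = D^4[M](0) = 11

M_X(t) = (e^(2*t) - e^(-3*t))/(5*t)
D^4[M](t) = (16*t^4*e^(5*t) - 81*t^4 - 32*t^3*e^(5*t) - 108*t^3 + 48*t^2*e^(5*t) - 108*t^2 - 48*t*e^(5*t) - 72*t + 24*e^(5*t) - 24)*e^(-3*t)/(5*t^5)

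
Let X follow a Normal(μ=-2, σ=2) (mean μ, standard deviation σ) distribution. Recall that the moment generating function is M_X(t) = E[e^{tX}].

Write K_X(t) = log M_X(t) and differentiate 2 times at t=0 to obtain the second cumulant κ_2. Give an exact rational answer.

M_X(t) = e^(2*t^2 - 2*t)
K_X(t) = log M_X(t) = 2*t^2 - 2*t
K′(t) = 4*t - 2
K′′(t) = 4

κ_2 = K′′(0) = 4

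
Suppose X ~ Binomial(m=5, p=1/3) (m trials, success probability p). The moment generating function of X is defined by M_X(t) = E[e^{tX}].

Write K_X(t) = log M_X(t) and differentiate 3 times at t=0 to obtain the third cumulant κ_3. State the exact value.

κ_3 = K′′′(0) = 10/27

M_X(t) = (e^(t)/3 + 2/3)^5
K_X(t) = log M_X(t) = 5*log(e^(t)/3 + 2/3)
K′(t) = 5*e^(t)/(e^(t) + 2)
K′′(t) = 10*e^(t)/(e^(2*t) + 4*e^(t) + 4)
K′′′(t) = (-10*e^(2*t) + 20*e^(t))/(e^(3*t) + 6*e^(2*t) + 12*e^(t) + 8)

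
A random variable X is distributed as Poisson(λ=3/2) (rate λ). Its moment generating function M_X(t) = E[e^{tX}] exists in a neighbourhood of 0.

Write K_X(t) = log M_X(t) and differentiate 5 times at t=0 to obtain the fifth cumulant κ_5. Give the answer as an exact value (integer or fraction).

κ_5 = K′′′′′(0) = 3/2

M_X(t) = e^(3*e^(t)/2 - 3/2)
K_X(t) = log M_X(t) = 3*e^(t)/2 - 3/2
K′(t) = 3*e^(t)/2
K′′(t) = 3*e^(t)/2
K′′′(t) = 3*e^(t)/2
K′′′′(t) = 3*e^(t)/2
K′′′′′(t) = 3*e^(t)/2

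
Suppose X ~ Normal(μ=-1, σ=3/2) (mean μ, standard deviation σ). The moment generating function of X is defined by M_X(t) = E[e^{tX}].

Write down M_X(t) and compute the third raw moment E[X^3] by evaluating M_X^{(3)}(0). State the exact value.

M_X(t) = e^(9*t^2/8 - t)
M′(t) = 9*t*e^(-t)*e^(9*t^2/8)/4 - e^(-t)*e^(9*t^2/8)
M′′(t) = (81*t^2*e^(9*t^2/8) - 72*t*e^(9*t^2/8) + 52*e^(9*t^2/8))*e^(-t)/16
M′′′(t) = (729*t^3*e^(9*t^2/8) - 972*t^2*e^(9*t^2/8) + 1404*t*e^(9*t^2/8) - 496*e^(9*t^2/8))*e^(-t)/64

E[X^3] = M′′′(0) = -31/4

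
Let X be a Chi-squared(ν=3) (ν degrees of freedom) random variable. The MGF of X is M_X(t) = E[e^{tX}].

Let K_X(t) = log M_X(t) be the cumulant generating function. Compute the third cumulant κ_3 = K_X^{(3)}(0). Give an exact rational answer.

κ_3 = D^3[K](0) = 24

M_X(t) = (1 - 2*t)^(-3/2)
K_X(t) = log M_X(t) = -3*log(1 - 2*t)/2
D^3[K](t) = -24/(8*t^3 - 12*t^2 + 6*t - 1)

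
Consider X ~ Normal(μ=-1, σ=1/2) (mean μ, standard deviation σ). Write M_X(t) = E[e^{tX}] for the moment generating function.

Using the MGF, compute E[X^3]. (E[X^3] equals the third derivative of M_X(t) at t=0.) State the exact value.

E[X^3] = M^(3)(0) = -7/4

M_X(t) = e^(t^2/8 - t)
M^(3)(t) = (t^3*e^(t^2/8) - 12*t^2*e^(t^2/8) + 60*t*e^(t^2/8) - 112*e^(t^2/8))*e^(-t)/64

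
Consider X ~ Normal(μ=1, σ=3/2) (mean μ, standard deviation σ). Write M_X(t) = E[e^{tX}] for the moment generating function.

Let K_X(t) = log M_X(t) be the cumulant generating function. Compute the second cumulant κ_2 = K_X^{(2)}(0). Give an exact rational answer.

κ_2 = K′′(0) = 9/4

M_X(t) = e^(9*t^2/8 + t)
K_X(t) = log M_X(t) = 9*t^2/8 + t
K′(t) = 9*t/4 + 1
K′′(t) = 9/4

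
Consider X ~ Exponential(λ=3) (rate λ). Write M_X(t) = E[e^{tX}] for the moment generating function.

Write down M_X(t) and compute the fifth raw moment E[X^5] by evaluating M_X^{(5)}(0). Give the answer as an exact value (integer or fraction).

E[X^5] = M^(5)(0) = 40/81

M_X(t) = 3/(3 - t)
M^(5)(t) = 360/(t^6 - 18*t^5 + 135*t^4 - 540*t^3 + 1215*t^2 - 1458*t + 729)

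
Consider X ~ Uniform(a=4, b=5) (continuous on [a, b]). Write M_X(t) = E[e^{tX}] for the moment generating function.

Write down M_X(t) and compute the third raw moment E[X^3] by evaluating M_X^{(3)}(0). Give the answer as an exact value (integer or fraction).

E[X^3] = M′′′(0) = 369/4

M_X(t) = (e^(5*t) - e^(4*t))/t
M′(t) = (5*t*e^(5*t) - 4*t*e^(4*t) - e^(5*t) + e^(4*t))/t^2
M′′(t) = (25*t^2*e^(5*t) - 16*t^2*e^(4*t) - 10*t*e^(5*t) + 8*t*e^(4*t) + 2*e^(5*t) - 2*e^(4*t))/t^3
M′′′(t) = (125*t^3*e^(5*t) - 64*t^3*e^(4*t) - 75*t^2*e^(5*t) + 48*t^2*e^(4*t) + 30*t*e^(5*t) - 24*t*e^(4*t) - 6*e^(5*t) + 6*e^(4*t))/t^4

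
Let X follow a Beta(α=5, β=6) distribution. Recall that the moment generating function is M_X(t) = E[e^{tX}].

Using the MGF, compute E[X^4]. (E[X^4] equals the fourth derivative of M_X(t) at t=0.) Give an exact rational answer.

E[X^4] = M^(4)(0) = 10/143

M_X(t) = ₁F₁(5; 11; t)
M^(4)(t) = 10*₁F₁(9; 15; t)/143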